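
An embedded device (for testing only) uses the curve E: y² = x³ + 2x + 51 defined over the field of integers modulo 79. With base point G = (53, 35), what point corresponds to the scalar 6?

Repeated addition: build up to 6G.
2G: tangent at (53, 35): λ = (3·53² + 2)/(2·35) ≡ 55/70. 70⁻¹ ≡ 35 (mod 79), so λ ≡ 55·35 ≡ 29.
  x = λ² - 53 - 53 = 841 - 106 ≡ 24; y = λ·(53 - 24) - 35 ≡ 16. → (24, 16)
3G: (24, 16) + (53, 35). λ = (35 - 16)/(53 - 24) ≡ 19/29 mod 79. 29⁻¹ ≡ 30 (mod 79), so λ ≡ 17.
  x = λ² - 24 - 53 = 289 - 77 ≡ 54; y = λ·(24 - 54) - 16 ≡ 27. → (54, 27)
4G: (54, 27) + (53, 35). λ = (35 - 27)/(53 - 54) ≡ 8/78 mod 79. 78⁻¹ ≡ 78 (mod 79), so λ ≡ 71.
  x = λ² - 54 - 53 = 5041 - 107 ≡ 36; y = λ·(54 - 36) - 27 ≡ 66. → (36, 66)
5G: (36, 66) + (53, 35). λ = (35 - 66)/(53 - 36) ≡ 48/17 mod 79. 17⁻¹ ≡ 14 (mod 79), so λ ≡ 40.
  x = λ² - 36 - 53 = 1600 - 89 ≡ 10; y = λ·(36 - 10) - 66 ≡ 26. → (10, 26)
6G: (10, 26) + (53, 35). λ = (35 - 26)/(53 - 10) ≡ 9/43 mod 79. 43⁻¹ ≡ 68 (mod 79), so λ ≡ 59.
  x = λ² - 10 - 53 = 3481 - 63 ≡ 21; y = λ·(10 - 21) - 26 ≡ 36. → (21, 36)

(21, 36)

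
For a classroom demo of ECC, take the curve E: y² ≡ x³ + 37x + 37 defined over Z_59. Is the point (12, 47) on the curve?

y² = 47² ≡ 26; x³ + 37x + 37 = 2209 ≡ 26 (mod 59). 26 = 26.

yes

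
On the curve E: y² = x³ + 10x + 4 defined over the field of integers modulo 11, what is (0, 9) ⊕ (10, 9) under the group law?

(0, 9) + (10, 9). λ = (9 - 9)/(10 - 0) ≡ 0/10 mod 11. 10⁻¹ ≡ 10 (mod 11), so λ ≡ 0.
  x = λ² - 0 - 10 = 0 - 10 ≡ 1; y = λ·(0 - 1) - 9 ≡ 2. → (1, 2)

(1, 2)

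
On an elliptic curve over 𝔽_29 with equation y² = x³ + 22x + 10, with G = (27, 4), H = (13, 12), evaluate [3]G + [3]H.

First 3G:
Repeated addition: build up to 3G.
2G: tangent at (27, 4): λ = (3·27² + 22)/(2·4) ≡ 5/8. 8⁻¹ ≡ 11 (mod 29), so λ ≡ 5·11 ≡ 26.
  x = λ² - 27 - 27 = 676 - 54 ≡ 13; y = λ·(27 - 13) - 4 ≡ 12. → (13, 12)
3G: (13, 12) + (27, 4). λ = (4 - 12)/(27 - 13) ≡ 21/14 mod 29. 14⁻¹ ≡ 27 (mod 29) since 14·27 = 378 ≡ 1, so λ ≡ 16.
  x = λ² - 13 - 27 = 256 - 40 ≡ 13; y = λ·(13 - 13) - 12 ≡ 17. → (13, 17)
3G = (13, 17).
Next 3H:
Repeated addition: build up to 3H.
2H: tangent at (13, 12): λ = (3·13² + 22)/(2·12) ≡ 7/24. 24⁻¹ ≡ 23 (mod 29), so λ ≡ 7·23 ≡ 16.
  x = λ² - 13 - 13 = 256 - 26 ≡ 27; y = λ·(13 - 27) - 12 ≡ 25. → (27, 25)
3H: (27, 25) + (13, 12). λ = (12 - 25)/(13 - 27) ≡ 16/15 mod 29. 15⁻¹ ≡ 2 (mod 29) since 15·2 = 30 ≡ 1, so λ ≡ 3.
  x = λ² - 27 - 13 = 9 - 40 ≡ 27; y = λ·(27 - 27) - 25 ≡ 4. → (27, 4)
3H = (27, 4).
Finally 3G + 3H:
(13, 17) + (27, 4). λ = (4 - 17)/(27 - 13) ≡ 16/14 mod 29. 14⁻¹ ≡ 27 (mod 29), so λ ≡ 26.
  x = λ² - 13 - 27 = 676 - 40 ≡ 27; y = λ·(13 - 27) - 17 ≡ 25. → (27, 25)

(27, 25)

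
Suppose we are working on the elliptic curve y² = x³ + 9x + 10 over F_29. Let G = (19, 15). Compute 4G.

Repeated addition: build up to 4G.
2G: tangent at (19, 15): λ = (3·19² + 9)/(2·15) ≡ 19/1. 1⁻¹ ≡ 1 (mod 29), so λ ≡ 19·1 ≡ 19.
  x = λ² - 19 - 19 = 361 - 38 ≡ 4; y = λ·(19 - 4) - 15 ≡ 9. → (4, 9)
3G: (4, 9) + (19, 15). λ = (15 - 9)/(19 - 4) ≡ 6/15 mod 29. 15⁻¹ ≡ 2 (mod 29), so λ ≡ 12.
  x = λ² - 4 - 19 = 144 - 23 ≡ 5; y = λ·(4 - 5) - 9 ≡ 8. → (5, 8)
4G: (5, 8) + (19, 15). λ = (15 - 8)/(19 - 5) ≡ 7/14 mod 29. 14⁻¹ ≡ 27 (mod 29), so λ ≡ 15.
  x = λ² - 5 - 19 = 225 - 24 ≡ 27; y = λ·(5 - 27) - 8 ≡ 10. → (27, 10)

(27, 10)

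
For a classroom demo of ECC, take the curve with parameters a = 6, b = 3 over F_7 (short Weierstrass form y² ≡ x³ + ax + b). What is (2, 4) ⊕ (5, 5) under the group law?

(4, 0)

(2, 4) + (5, 5). λ = (5 - 4)/(5 - 2) ≡ 1/3 mod 7. 3⁻¹ ≡ 5 (mod 7) since 3·5 = 15 ≡ 1, so λ ≡ 5.
  x = λ² - 2 - 5 = 25 - 7 ≡ 4; y = λ·(2 - 4) - 4 ≡ 0. → (4, 0)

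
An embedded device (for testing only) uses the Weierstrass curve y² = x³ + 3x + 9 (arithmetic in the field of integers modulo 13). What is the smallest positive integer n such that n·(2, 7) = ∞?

7

2P: tangent at (2, 7): λ = (3·2² + 3)/(2·7) ≡ 2/1. 1⁻¹ ≡ 1 (mod 13), so λ ≡ 2·1 ≡ 2.
  x = λ² - 2 - 2 = 4 - 4 ≡ 0; y = λ·(2 - 0) - 7 ≡ 10. → (0, 10)
3P: (0, 10) + (2, 7). λ = (7 - 10)/(2 - 0) ≡ 10/2 mod 13. 2⁻¹ ≡ 7 (mod 13) since 2·7 = 14 ≡ 1, so λ ≡ 5.
  x = λ² - 0 - 2 = 25 - 2 ≡ 10; y = λ·(0 - 10) - 10 ≡ 5. → (10, 5)
4P: (10, 5) + (2, 7). λ = (7 - 5)/(2 - 10) ≡ 2/5 mod 13. 5⁻¹ ≡ 8 (mod 13), so λ ≡ 3.
  x = λ² - 10 - 2 = 9 - 12 ≡ 10; y = λ·(10 - 10) - 5 ≡ 8. → (10, 8)
5P: (10, 8) + (2, 7). λ = (7 - 8)/(2 - 10) ≡ 12/5 mod 13. 5⁻¹ ≡ 8 (mod 13), so λ ≡ 5.
  x = λ² - 10 - 2 = 25 - 12 ≡ 0; y = λ·(10 - 0) - 8 ≡ 3. → (0, 3)
6P: (0, 3) + (2, 7). λ = (7 - 3)/(2 - 0) ≡ 4/2 mod 13. 2⁻¹ ≡ 7 (mod 13), so λ ≡ 2.
  x = λ² - 0 - 2 = 4 - 2 ≡ 2; y = λ·(0 - 2) - 3 ≡ 6. → (2, 6)
7P: (2, 6) + (2, 7): same x and y₁ ≡ -y₂, so the sum is ∞.
7P = ∞, so the order is 7.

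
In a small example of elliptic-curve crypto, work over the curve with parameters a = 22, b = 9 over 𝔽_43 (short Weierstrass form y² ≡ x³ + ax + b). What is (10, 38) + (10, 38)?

(33, 6)

tangent at (10, 38): λ = (3·10² + 22)/(2·38) ≡ 21/33. 33⁻¹ ≡ 30 (mod 43), so λ ≡ 21·30 ≡ 28.
  x = λ² - 10 - 10 = 784 - 20 ≡ 33; y = λ·(10 - 33) - 38 ≡ 6. → (33, 6)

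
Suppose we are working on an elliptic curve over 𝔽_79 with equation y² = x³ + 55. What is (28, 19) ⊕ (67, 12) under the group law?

(22, 65)

(28, 19) + (67, 12). λ = (12 - 19)/(67 - 28) ≡ 72/39 mod 79. 39⁻¹ ≡ 77 (mod 79), so λ ≡ 14.
  x = λ² - 28 - 67 = 196 - 95 ≡ 22; y = λ·(28 - 22) - 19 ≡ 65. → (22, 65)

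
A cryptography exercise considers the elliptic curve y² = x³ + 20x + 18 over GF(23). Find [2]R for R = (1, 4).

tangent at (1, 4): λ = (3·1² + 20)/(2·4) ≡ 0/8. 8⁻¹ ≡ 3 (mod 23), so λ ≡ 0·3 ≡ 0.
  x = λ² - 1 - 1 = 0 - 2 ≡ 21; y = λ·(1 - 21) - 4 ≡ 19. → (21, 19)

(21, 19)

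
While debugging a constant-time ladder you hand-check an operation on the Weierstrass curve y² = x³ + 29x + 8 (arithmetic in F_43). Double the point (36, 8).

tangent at (36, 8): λ = (3·36² + 29)/(2·8) ≡ 4/16. 16⁻¹ ≡ 35 (mod 43), so λ ≡ 4·35 ≡ 11.
  x = λ² - 36 - 36 = 121 - 72 ≡ 6; y = λ·(36 - 6) - 8 ≡ 21. → (6, 21)

(6, 21)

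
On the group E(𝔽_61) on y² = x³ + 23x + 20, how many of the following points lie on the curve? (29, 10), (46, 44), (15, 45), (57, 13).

1

(29, 10): 10² ≡ 39, rhs ≡ 5 → off.
(46, 44): 44² ≡ 45, rhs ≡ 21 → off.
(15, 45): 45² ≡ 12, rhs ≡ 19 → off.
(57, 13): 13² ≡ 47, rhs ≡ 47 → on.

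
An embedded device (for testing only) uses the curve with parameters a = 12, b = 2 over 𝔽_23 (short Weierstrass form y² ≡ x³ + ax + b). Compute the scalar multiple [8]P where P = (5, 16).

(14, 4)

Repeated addition: build up to 8P.
2P: tangent at (5, 16): λ = (3·5² + 12)/(2·16) ≡ 18/9. 9⁻¹ ≡ 18 (mod 23), so λ ≡ 18·18 ≡ 2.
  x = λ² - 5 - 5 = 4 - 10 ≡ 17; y = λ·(5 - 17) - 16 ≡ 6. → (17, 6)
3P: (17, 6) + (5, 16). λ = (16 - 6)/(5 - 17) ≡ 10/11 mod 23. 11⁻¹ ≡ 21 (mod 23), so λ ≡ 3.
  x = λ² - 17 - 5 = 9 - 22 ≡ 10; y = λ·(17 - 10) - 6 ≡ 15. → (10, 15)
4P: (10, 15) + (5, 16). λ = (16 - 15)/(5 - 10) ≡ 1/18 mod 23. 18⁻¹ ≡ 9 (mod 23), so λ ≡ 9.
  x = λ² - 10 - 5 = 81 - 15 ≡ 20; y = λ·(10 - 20) - 15 ≡ 10. → (20, 10)
5P: (20, 10) + (5, 16). λ = (16 - 10)/(5 - 20) ≡ 6/8 mod 23. 8⁻¹ ≡ 3 (mod 23), so λ ≡ 18.
  x = λ² - 20 - 5 = 324 - 25 ≡ 0; y = λ·(20 - 0) - 10 ≡ 5. → (0, 5)
6P: (0, 5) + (5, 16). λ = (16 - 5)/(5 - 0) ≡ 11/5 mod 23. 5⁻¹ ≡ 14 (mod 23), so λ ≡ 16.
  x = λ² - 0 - 5 = 256 - 5 ≡ 21; y = λ·(0 - 21) - 5 ≡ 4. → (21, 4)
7P: (21, 4) + (5, 16). λ = (16 - 4)/(5 - 21) ≡ 12/7 mod 23. 7⁻¹ ≡ 10 (mod 23), so λ ≡ 5.
  x = λ² - 21 - 5 = 25 - 26 ≡ 22; y = λ·(21 - 22) - 4 ≡ 14. → (22, 14)
8P: (22, 14) + (5, 16). λ = (16 - 14)/(5 - 22) ≡ 2/6 mod 23. 6⁻¹ ≡ 4 (mod 23) since 6·4 = 24 ≡ 1, so λ ≡ 8.
  x = λ² - 22 - 5 = 64 - 27 ≡ 14; y = λ·(22 - 14) - 14 ≡ 4. → (14, 4)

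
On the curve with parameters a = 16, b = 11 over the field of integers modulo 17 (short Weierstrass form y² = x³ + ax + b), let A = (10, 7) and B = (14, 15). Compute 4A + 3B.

(14, 15)

First 4A:
Double-and-add on 4 = (100)₂. Start with A = (10, 7) for the leading 1-bit.
double: tangent at (10, 7): λ = (3·10² + 16)/(2·7) ≡ 10/14. 14⁻¹ ≡ 11 (mod 17), so λ ≡ 10·11 ≡ 8.
  x = λ² - 10 - 10 = 64 - 20 ≡ 10; y = λ·(10 - 10) - 7 ≡ 10. → (10, 10)
double: tangent at (10, 10): λ = (3·10² + 16)/(2·10) ≡ 10/3. 3⁻¹ ≡ 6 (mod 17), so λ ≡ 10·6 ≡ 9.
  x = λ² - 10 - 10 = 81 - 20 ≡ 10; y = λ·(10 - 10) - 10 ≡ 7. → (10, 7)
4A = (10, 7).
Next 3B:
Repeated addition: build up to 3B.
2B: tangent at (14, 15): λ = (3·14² + 16)/(2·15) ≡ 9/13. 13⁻¹ ≡ 4 (mod 17), so λ ≡ 9·4 ≡ 2.
  x = λ² - 14 - 14 = 4 - 28 ≡ 10; y = λ·(14 - 10) - 15 ≡ 10. → (10, 10)
3B: (10, 10) + (14, 15). λ = (15 - 10)/(14 - 10) ≡ 5/4 mod 17. 4⁻¹ ≡ 13 (mod 17), so λ ≡ 14.
  x = λ² - 10 - 14 = 196 - 24 ≡ 2; y = λ·(10 - 2) - 10 ≡ 0. → (2, 0)
3B = (2, 0).
Finally 4A + 3B:
(10, 7) + (2, 0). λ = (0 - 7)/(2 - 10) ≡ 10/9 mod 17. 9⁻¹ ≡ 2 (mod 17), so λ ≡ 3.
  x = λ² - 10 - 2 = 9 - 12 ≡ 14; y = λ·(10 - 14) - 7 ≡ 15. → (14, 15)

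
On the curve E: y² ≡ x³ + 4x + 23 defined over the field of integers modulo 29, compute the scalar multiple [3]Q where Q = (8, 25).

(11, 21)

Repeated addition: build up to 3Q.
2Q: tangent at (8, 25): λ = (3·8² + 4)/(2·25) ≡ 22/21. 21⁻¹ ≡ 18 (mod 29), so λ ≡ 22·18 ≡ 19.
  x = λ² - 8 - 8 = 361 - 16 ≡ 26; y = λ·(8 - 26) - 25 ≡ 10. → (26, 10)
3Q: (26, 10) + (8, 25). λ = (25 - 10)/(8 - 26) ≡ 15/11 mod 29. 11⁻¹ ≡ 8 (mod 29), so λ ≡ 4.
  x = λ² - 26 - 8 = 16 - 34 ≡ 11; y = λ·(26 - 11) - 10 ≡ 21. → (11, 21)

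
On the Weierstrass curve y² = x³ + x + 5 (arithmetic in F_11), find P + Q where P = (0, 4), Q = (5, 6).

(0, 7)

(0, 4) + (5, 6). λ = (6 - 4)/(5 - 0) ≡ 2/5 mod 11. 5⁻¹ ≡ 9 (mod 11) since 5·9 = 45 ≡ 1, so λ ≡ 7.
  x = λ² - 0 - 5 = 49 - 5 ≡ 0; y = λ·(0 - 0) - 4 ≡ 7. → (0, 7)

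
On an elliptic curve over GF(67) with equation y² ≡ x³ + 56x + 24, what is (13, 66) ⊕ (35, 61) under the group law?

(43, 20)

(13, 66) + (35, 61). λ = (61 - 66)/(35 - 13) ≡ 62/22 mod 67. 22⁻¹ ≡ 64 (mod 67) since 22·64 = 1408 ≡ 1, so λ ≡ 15.
  x = λ² - 13 - 35 = 225 - 48 ≡ 43; y = λ·(13 - 43) - 66 ≡ 20. → (43, 20)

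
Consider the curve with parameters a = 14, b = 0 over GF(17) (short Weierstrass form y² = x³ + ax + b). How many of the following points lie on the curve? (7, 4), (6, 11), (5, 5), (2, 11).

3

(7, 4): 4² ≡ 16, rhs ≡ 16 → on.
(6, 11): 11² ≡ 2, rhs ≡ 11 → off.
(5, 5): 5² ≡ 8, rhs ≡ 8 → on.
(2, 11): 11² ≡ 2, rhs ≡ 2 → on.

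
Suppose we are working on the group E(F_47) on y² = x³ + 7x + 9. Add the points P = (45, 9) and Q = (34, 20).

(45, 9) + (34, 20). λ = (20 - 9)/(34 - 45) ≡ 11/36 mod 47. 36⁻¹ ≡ 17 (mod 47) since 36·17 = 612 ≡ 1, so λ ≡ 46.
  x = λ² - 45 - 34 = 2116 - 79 ≡ 16; y = λ·(45 - 16) - 9 ≡ 9. → (16, 9)

(16, 9)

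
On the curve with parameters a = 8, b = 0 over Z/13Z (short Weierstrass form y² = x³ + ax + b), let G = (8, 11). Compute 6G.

O

Repeated addition: build up to 6G.
2G: tangent at (8, 11): λ = (3·8² + 8)/(2·11) ≡ 5/9. 9⁻¹ ≡ 3 (mod 13) since 9·3 = 27 ≡ 1, so λ ≡ 5·3 ≡ 2.
  x = λ² - 8 - 8 = 4 - 16 ≡ 1; y = λ·(8 - 1) - 11 ≡ 3. → (1, 3)
3G: (1, 3) + (8, 11). λ = (11 - 3)/(8 - 1) ≡ 8/7 mod 13. 7⁻¹ ≡ 2 (mod 13), so λ ≡ 3.
  x = λ² - 1 - 8 = 9 - 9 ≡ 0; y = λ·(1 - 0) - 3 ≡ 0. → (0, 0)
4G: (0, 0) + (8, 11). λ = (11 - 0)/(8 - 0) ≡ 11/8 mod 13. 8⁻¹ ≡ 5 (mod 13), so λ ≡ 3.
  x = λ² - 0 - 8 = 9 - 8 ≡ 1; y = λ·(0 - 1) - 0 ≡ 10. → (1, 10)
5G: (1, 10) + (8, 11). λ = (11 - 10)/(8 - 1) ≡ 1/7 mod 13. 7⁻¹ ≡ 2 (mod 13), so λ ≡ 2.
  x = λ² - 1 - 8 = 4 - 9 ≡ 8; y = λ·(1 - 8) - 10 ≡ 2. → (8, 2)
6G: (8, 2) + (8, 11): same x and y₁ ≡ -y₂, so the sum is 𝒪.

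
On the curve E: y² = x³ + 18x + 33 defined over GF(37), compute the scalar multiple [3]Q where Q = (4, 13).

Repeated addition: build up to 3Q.
2Q: tangent at (4, 13): λ = (3·4² + 18)/(2·13) ≡ 29/26. 26⁻¹ ≡ 10 (mod 37), so λ ≡ 29·10 ≡ 31.
  x = λ² - 4 - 4 = 961 - 8 ≡ 28; y = λ·(4 - 28) - 13 ≡ 20. → (28, 20)
3Q: (28, 20) + (4, 13). λ = (13 - 20)/(4 - 28) ≡ 30/13 mod 37. 13⁻¹ ≡ 20 (mod 37), so λ ≡ 8.
  x = λ² - 28 - 4 = 64 - 32 ≡ 32; y = λ·(28 - 32) - 20 ≡ 22. → (32, 22)

(32, 22)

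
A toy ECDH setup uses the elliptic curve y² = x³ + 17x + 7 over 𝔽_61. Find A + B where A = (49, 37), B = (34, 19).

(38, 25)

(49, 37) + (34, 19). λ = (19 - 37)/(34 - 49) ≡ 43/46 mod 61. 46⁻¹ ≡ 4 (mod 61), so λ ≡ 50.
  x = λ² - 49 - 34 = 2500 - 83 ≡ 38; y = λ·(49 - 38) - 37 ≡ 25. → (38, 25)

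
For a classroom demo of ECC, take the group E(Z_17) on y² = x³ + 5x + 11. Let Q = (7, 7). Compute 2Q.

(5, 5)

tangent at (7, 7): λ = (3·7² + 5)/(2·7) ≡ 16/14. 14⁻¹ ≡ 11 (mod 17), so λ ≡ 16·11 ≡ 6.
  x = λ² - 7 - 7 = 36 - 14 ≡ 5; y = λ·(7 - 5) - 7 ≡ 5. → (5, 5)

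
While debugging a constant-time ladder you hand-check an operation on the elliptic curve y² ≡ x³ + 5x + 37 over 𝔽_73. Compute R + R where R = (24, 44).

tangent at (24, 44): λ = (3·24² + 5)/(2·44) ≡ 54/15. 15⁻¹ ≡ 39 (mod 73) since 15·39 = 585 ≡ 1, so λ ≡ 54·39 ≡ 62.
  x = λ² - 24 - 24 = 3844 - 48 ≡ 0; y = λ·(24 - 0) - 44 ≡ 57. → (0, 57)

(0, 57)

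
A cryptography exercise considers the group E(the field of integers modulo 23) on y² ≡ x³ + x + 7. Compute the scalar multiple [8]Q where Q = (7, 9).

Double-and-add on 8 = (1000)₂. Start with Q = (7, 9) for the leading 1-bit.
double: tangent at (7, 9): λ = (3·7² + 1)/(2·9) ≡ 10/18. 18⁻¹ ≡ 9 (mod 23), so λ ≡ 10·9 ≡ 21.
  x = λ² - 7 - 7 = 441 - 14 ≡ 13; y = λ·(7 - 13) - 9 ≡ 3. → (13, 3)
double: tangent at (13, 3): λ = (3·13² + 1)/(2·3) ≡ 2/6. 6⁻¹ ≡ 4 (mod 23) since 6·4 = 24 ≡ 1, so λ ≡ 2·4 ≡ 8.
  x = λ² - 13 - 13 = 64 - 26 ≡ 15; y = λ·(13 - 15) - 3 ≡ 4. → (15, 4)
double: tangent at (15, 4): λ = (3·15² + 1)/(2·4) ≡ 9/8. 8⁻¹ ≡ 3 (mod 23), so λ ≡ 9·3 ≡ 4.
  x = λ² - 15 - 15 = 16 - 30 ≡ 9; y = λ·(15 - 9) - 4 ≡ 20. → (9, 20)

(9, 20)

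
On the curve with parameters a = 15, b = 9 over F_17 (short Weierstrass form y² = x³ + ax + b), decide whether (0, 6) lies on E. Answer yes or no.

y² = 6² ≡ 2; x³ + 15x + 9 = 9 ≡ 9 (mod 17). 2 ≠ 9.

no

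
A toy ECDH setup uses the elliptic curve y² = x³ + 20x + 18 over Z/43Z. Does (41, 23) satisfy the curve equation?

yes

y² = 23² ≡ 13; x³ + 20x + 18 = 69759 ≡ 13 (mod 43). 13 = 13.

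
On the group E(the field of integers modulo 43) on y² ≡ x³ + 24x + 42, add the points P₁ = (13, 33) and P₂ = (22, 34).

(13, 33) + (22, 34). λ = (34 - 33)/(22 - 13) ≡ 1/9 mod 43. 9⁻¹ ≡ 24 (mod 43) since 9·24 = 216 ≡ 1, so λ ≡ 24.
  x = λ² - 13 - 22 = 576 - 35 ≡ 25; y = λ·(13 - 25) - 33 ≡ 23. → (25, 23)

(25, 23)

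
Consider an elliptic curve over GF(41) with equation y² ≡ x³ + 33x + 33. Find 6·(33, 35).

Write P = (33, 35).
Double-and-add on 6 = (110)₂. Start with P = (33, 35) for the leading 1-bit.
double: tangent at (33, 35): λ = (3·33² + 33)/(2·35) ≡ 20/29. 29⁻¹ ≡ 17 (mod 41), so λ ≡ 20·17 ≡ 12.
  x = λ² - 33 - 33 = 144 - 66 ≡ 37; y = λ·(33 - 37) - 35 ≡ 40. → (37, 40)
add P: (37, 40) + (33, 35). λ = (35 - 40)/(33 - 37) ≡ 36/37 mod 41. 37⁻¹ ≡ 10 (mod 41), so λ ≡ 32.
  x = λ² - 37 - 33 = 1024 - 70 ≡ 11; y = λ·(37 - 11) - 40 ≡ 13. → (11, 13)
double: tangent at (11, 13): λ = (3·11² + 33)/(2·13) ≡ 27/26. 26⁻¹ ≡ 30 (mod 41), so λ ≡ 27·30 ≡ 31.
  x = λ² - 11 - 11 = 961 - 22 ≡ 37; y = λ·(11 - 37) - 13 ≡ 1. → (37, 1)

(37, 1)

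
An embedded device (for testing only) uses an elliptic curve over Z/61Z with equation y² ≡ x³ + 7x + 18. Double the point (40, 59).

tangent at (40, 59): λ = (3·40² + 7)/(2·59) ≡ 49/57. 57⁻¹ ≡ 15 (mod 61) since 57·15 = 855 ≡ 1, so λ ≡ 49·15 ≡ 3.
  x = λ² - 40 - 40 = 9 - 80 ≡ 51; y = λ·(40 - 51) - 59 ≡ 30. → (51, 30)

(51, 30)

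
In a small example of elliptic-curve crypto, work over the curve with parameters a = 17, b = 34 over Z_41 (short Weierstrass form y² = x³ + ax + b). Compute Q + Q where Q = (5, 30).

tangent at (5, 30): λ = (3·5² + 17)/(2·30) ≡ 10/19. 19⁻¹ ≡ 13 (mod 41), so λ ≡ 10·13 ≡ 7.
  x = λ² - 5 - 5 = 49 - 10 ≡ 39; y = λ·(5 - 39) - 30 ≡ 19. → (39, 19)

(39, 19)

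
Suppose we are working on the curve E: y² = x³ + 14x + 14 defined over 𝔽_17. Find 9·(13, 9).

Write P = (13, 9).
Repeated addition: build up to 9P.
2P: tangent at (13, 9): λ = (3·13² + 14)/(2·9) ≡ 11/1. 1⁻¹ ≡ 1 (mod 17) since 1·1 = 1 ≡ 1, so λ ≡ 11·1 ≡ 11.
  x = λ² - 13 - 13 = 121 - 26 ≡ 10; y = λ·(13 - 10) - 9 ≡ 7. → (10, 7)
3P: (10, 7) + (13, 9). λ = (9 - 7)/(13 - 10) ≡ 2/3 mod 17. 3⁻¹ ≡ 6 (mod 17) since 3·6 = 18 ≡ 1, so λ ≡ 12.
  x = λ² - 10 - 13 = 144 - 23 ≡ 2; y = λ·(10 - 2) - 7 ≡ 4. → (2, 4)
4P: (2, 4) + (13, 9). λ = (9 - 4)/(13 - 2) ≡ 5/11 mod 17. 11⁻¹ ≡ 14 (mod 17), so λ ≡ 2.
  x = λ² - 2 - 13 = 4 - 15 ≡ 6; y = λ·(2 - 6) - 4 ≡ 5. → (6, 5)
5P: (6, 5) + (13, 9). λ = (9 - 5)/(13 - 6) ≡ 4/7 mod 17. 7⁻¹ ≡ 5 (mod 17) since 7·5 = 35 ≡ 1, so λ ≡ 3.
  x = λ² - 6 - 13 = 9 - 19 ≡ 7; y = λ·(6 - 7) - 5 ≡ 9. → (7, 9)
6P: (7, 9) + (13, 9). λ = (9 - 9)/(13 - 7) ≡ 0/6 mod 17. 6⁻¹ ≡ 3 (mod 17), so λ ≡ 0.
  x = λ² - 7 - 13 = 0 - 20 ≡ 14; y = λ·(7 - 14) - 9 ≡ 8. → (14, 8)
7P: (14, 8) + (13, 9). λ = (9 - 8)/(13 - 14) ≡ 1/16 mod 17. 16⁻¹ ≡ 16 (mod 17) since 16·16 = 256 ≡ 1, so λ ≡ 16.
  x = λ² - 14 - 13 = 256 - 27 ≡ 8; y = λ·(14 - 8) - 8 ≡ 3. → (8, 3)
8P: (8, 3) + (13, 9). λ = (9 - 3)/(13 - 8) ≡ 6/5 mod 17. 5⁻¹ ≡ 7 (mod 17) since 5·7 = 35 ≡ 1, so λ ≡ 8.
  x = λ² - 8 - 13 = 64 - 21 ≡ 9; y = λ·(8 - 9) - 3 ≡ 6. → (9, 6)
9P: (9, 6) + (13, 9). λ = (9 - 6)/(13 - 9) ≡ 3/4 mod 17. 4⁻¹ ≡ 13 (mod 17) since 4·13 = 52 ≡ 1, so λ ≡ 5.
  x = λ² - 9 - 13 = 25 - 22 ≡ 3; y = λ·(9 - 3) - 6 ≡ 7. → (3, 7)

(3, 7)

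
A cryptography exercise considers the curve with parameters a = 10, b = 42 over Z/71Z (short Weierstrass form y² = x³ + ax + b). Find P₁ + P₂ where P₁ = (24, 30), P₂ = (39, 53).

(24, 30) + (39, 53). λ = (53 - 30)/(39 - 24) ≡ 23/15 mod 71. 15⁻¹ ≡ 19 (mod 71), so λ ≡ 11.
  x = λ² - 24 - 39 = 121 - 63 ≡ 58; y = λ·(24 - 58) - 30 ≡ 22. → (58, 22)

(58, 22)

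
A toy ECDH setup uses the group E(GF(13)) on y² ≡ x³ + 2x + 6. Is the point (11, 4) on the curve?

y² = 4² ≡ 3; x³ + 2x + 6 = 1359 ≡ 7 (mod 13). 3 ≠ 7.

no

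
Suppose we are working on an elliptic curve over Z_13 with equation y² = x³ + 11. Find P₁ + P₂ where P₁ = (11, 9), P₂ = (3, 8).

(11, 9) + (3, 8). λ = (8 - 9)/(3 - 11) ≡ 12/5 mod 13. 5⁻¹ ≡ 8 (mod 13) since 5·8 = 40 ≡ 1, so λ ≡ 5.
  x = λ² - 11 - 3 = 25 - 14 ≡ 11; y = λ·(11 - 11) - 9 ≡ 4. → (11, 4)

(11, 4)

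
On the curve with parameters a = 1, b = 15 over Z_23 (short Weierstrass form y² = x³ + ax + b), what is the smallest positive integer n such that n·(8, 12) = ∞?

2P: tangent at (8, 12): λ = (3·8² + 1)/(2·12) ≡ 9/1. 1⁻¹ ≡ 1 (mod 23) since 1·1 = 1 ≡ 1, so λ ≡ 9·1 ≡ 9.
  x = λ² - 8 - 8 = 81 - 16 ≡ 19; y = λ·(8 - 19) - 12 ≡ 4. → (19, 4)
3P: (19, 4) + (8, 12). λ = (12 - 4)/(8 - 19) ≡ 8/12 mod 23. 12⁻¹ ≡ 2 (mod 23), so λ ≡ 16.
  x = λ² - 19 - 8 = 256 - 27 ≡ 22; y = λ·(19 - 22) - 4 ≡ 17. → (22, 17)
4P: (22, 17) + (8, 12). λ = (12 - 17)/(8 - 22) ≡ 18/9 mod 23. 9⁻¹ ≡ 18 (mod 23), so λ ≡ 2.
  x = λ² - 22 - 8 = 4 - 30 ≡ 20; y = λ·(22 - 20) - 17 ≡ 10. → (20, 10)
5P: (20, 10) + (8, 12). λ = (12 - 10)/(8 - 20) ≡ 2/11 mod 23. 11⁻¹ ≡ 21 (mod 23) since 11·21 = 231 ≡ 1, so λ ≡ 19.
  x = λ² - 20 - 8 = 361 - 28 ≡ 11; y = λ·(20 - 11) - 10 ≡ 0. → (11, 0)
6P: (11, 0) + (8, 12). λ = (12 - 0)/(8 - 11) ≡ 12/20 mod 23. 20⁻¹ ≡ 15 (mod 23), so λ ≡ 19.
  x = λ² - 11 - 8 = 361 - 19 ≡ 20; y = λ·(11 - 20) - 0 ≡ 13. → (20, 13)
7P: (20, 13) + (8, 12). λ = (12 - 13)/(8 - 20) ≡ 22/11 mod 23. 11⁻¹ ≡ 21 (mod 23) since 11·21 = 231 ≡ 1, so λ ≡ 2.
  x = λ² - 20 - 8 = 4 - 28 ≡ 22; y = λ·(20 - 22) - 13 ≡ 6. → (22, 6)
8P: (22, 6) + (8, 12). λ = (12 - 6)/(8 - 22) ≡ 6/9 mod 23. 9⁻¹ ≡ 18 (mod 23), so λ ≡ 16.
  x = λ² - 22 - 8 = 256 - 30 ≡ 19; y = λ·(22 - 19) - 6 ≡ 19. → (19, 19)
9P: (19, 19) + (8, 12). λ = (12 - 19)/(8 - 19) ≡ 16/12 mod 23. 12⁻¹ ≡ 2 (mod 23), so λ ≡ 9.
  x = λ² - 19 - 8 = 81 - 27 ≡ 8; y = λ·(19 - 8) - 19 ≡ 11. → (8, 11)
10P: (8, 11) + (8, 12): same x and y₁ ≡ -y₂, so the sum is ∞.
10P = ∞, so the order is 10.

10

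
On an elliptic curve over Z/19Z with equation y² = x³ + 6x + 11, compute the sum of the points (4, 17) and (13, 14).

(0, 7)

(4, 17) + (13, 14). λ = (14 - 17)/(13 - 4) ≡ 16/9 mod 19. 9⁻¹ ≡ 17 (mod 19), so λ ≡ 6.
  x = λ² - 4 - 13 = 36 - 17 ≡ 0; y = λ·(4 - 0) - 17 ≡ 7. → (0, 7)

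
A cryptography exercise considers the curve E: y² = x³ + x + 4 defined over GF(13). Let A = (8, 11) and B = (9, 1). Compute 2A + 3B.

First 2A:
Repeated addition: build up to 2A.
2A: tangent at (8, 11): λ = (3·8² + 1)/(2·11) ≡ 11/9. 9⁻¹ ≡ 3 (mod 13), so λ ≡ 11·3 ≡ 7.
  x = λ² - 8 - 8 = 49 - 16 ≡ 7; y = λ·(8 - 7) - 11 ≡ 9. → (7, 9)
2A = (7, 9).
Next 3B:
Repeated addition: build up to 3B.
2B: tangent at (9, 1): λ = (3·9² + 1)/(2·1) ≡ 10/2. 2⁻¹ ≡ 7 (mod 13), so λ ≡ 10·7 ≡ 5.
  x = λ² - 9 - 9 = 25 - 18 ≡ 7; y = λ·(9 - 7) - 1 ≡ 9. → (7, 9)
3B: (7, 9) + (9, 1). λ = (1 - 9)/(9 - 7) ≡ 5/2 mod 13. 2⁻¹ ≡ 7 (mod 13) since 2·7 = 14 ≡ 1, so λ ≡ 9.
  x = λ² - 7 - 9 = 81 - 16 ≡ 0; y = λ·(7 - 0) - 9 ≡ 2. → (0, 2)
3B = (0, 2).
Finally 2A + 3B:
(7, 9) + (0, 2). λ = (2 - 9)/(0 - 7) ≡ 6/6 mod 13. 6⁻¹ ≡ 11 (mod 13) since 6·11 = 66 ≡ 1, so λ ≡ 1.
  x = λ² - 7 - 0 = 1 - 7 ≡ 7; y = λ·(7 - 7) - 9 ≡ 4. → (7, 4)

(7, 4)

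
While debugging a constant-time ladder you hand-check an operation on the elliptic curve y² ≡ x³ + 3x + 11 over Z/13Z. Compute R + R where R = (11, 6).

tangent at (11, 6): λ = (3·11² + 3)/(2·6) ≡ 2/12. 12⁻¹ ≡ 12 (mod 13) since 12·12 = 144 ≡ 1, so λ ≡ 2·12 ≡ 11.
  x = λ² - 11 - 11 = 121 - 22 ≡ 8; y = λ·(11 - 8) - 6 ≡ 1. → (8, 1)

(8, 1)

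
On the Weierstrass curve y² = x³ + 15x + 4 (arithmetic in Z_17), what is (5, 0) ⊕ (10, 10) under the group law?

(6, 15)

(5, 0) + (10, 10). λ = (10 - 0)/(10 - 5) ≡ 10/5 mod 17. 5⁻¹ ≡ 7 (mod 17), so λ ≡ 2.
  x = λ² - 5 - 10 = 4 - 15 ≡ 6; y = λ·(5 - 6) - 0 ≡ 15. → (6, 15)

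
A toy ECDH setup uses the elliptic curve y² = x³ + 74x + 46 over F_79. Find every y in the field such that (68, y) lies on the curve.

none

x³ + 74x + 46 = 319510 ≡ 34 (mod 79).
34 is a non-residue mod 79; no y exists.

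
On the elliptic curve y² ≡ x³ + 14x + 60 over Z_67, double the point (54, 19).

tangent at (54, 19): λ = (3·54² + 14)/(2·19) ≡ 52/38. 38⁻¹ ≡ 30 (mod 67), so λ ≡ 52·30 ≡ 19.
  x = λ² - 54 - 54 = 361 - 108 ≡ 52; y = λ·(54 - 52) - 19 ≡ 19. → (52, 19)

(52, 19)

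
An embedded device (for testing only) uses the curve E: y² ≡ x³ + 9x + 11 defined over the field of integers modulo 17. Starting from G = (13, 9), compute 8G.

(7, 3)

Double-and-add on 8 = (1000)₂. Start with G = (13, 9) for the leading 1-bit.
double: tangent at (13, 9): λ = (3·13² + 9)/(2·9) ≡ 6/1. 1⁻¹ ≡ 1 (mod 17) since 1·1 = 1 ≡ 1, so λ ≡ 6·1 ≡ 6.
  x = λ² - 13 - 13 = 36 - 26 ≡ 10; y = λ·(13 - 10) - 9 ≡ 9. → (10, 9)
double: tangent at (10, 9): λ = (3·10² + 9)/(2·9) ≡ 3/1. 1⁻¹ ≡ 1 (mod 17), so λ ≡ 3·1 ≡ 3.
  x = λ² - 10 - 10 = 9 - 20 ≡ 6; y = λ·(10 - 6) - 9 ≡ 3. → (6, 3)
double: tangent at (6, 3): λ = (3·6² + 9)/(2·3) ≡ 15/6. 6⁻¹ ≡ 3 (mod 17), so λ ≡ 15·3 ≡ 11.
  x = λ² - 6 - 6 = 121 - 12 ≡ 7; y = λ·(6 - 7) - 3 ≡ 3. → (7, 3)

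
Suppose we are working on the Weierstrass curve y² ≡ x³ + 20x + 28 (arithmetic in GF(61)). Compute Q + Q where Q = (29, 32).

tangent at (29, 32): λ = (3·29² + 20)/(2·32) ≡ 42/3. 3⁻¹ ≡ 41 (mod 61) since 3·41 = 123 ≡ 1, so λ ≡ 42·41 ≡ 14.
  x = λ² - 29 - 29 = 196 - 58 ≡ 16; y = λ·(29 - 16) - 32 ≡ 28. → (16, 28)

(16, 28)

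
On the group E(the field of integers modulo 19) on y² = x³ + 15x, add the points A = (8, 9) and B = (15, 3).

(1, 4)

(8, 9) + (15, 3). λ = (3 - 9)/(15 - 8) ≡ 13/7 mod 19. 7⁻¹ ≡ 11 (mod 19), so λ ≡ 10.
  x = λ² - 8 - 15 = 100 - 23 ≡ 1; y = λ·(8 - 1) - 9 ≡ 4. → (1, 4)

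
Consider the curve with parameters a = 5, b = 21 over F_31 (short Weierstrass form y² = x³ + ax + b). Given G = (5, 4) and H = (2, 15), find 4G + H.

First 4G:
Repeated addition: build up to 4G.
2G: tangent at (5, 4): λ = (3·5² + 5)/(2·4) ≡ 18/8. 8⁻¹ ≡ 4 (mod 31) since 8·4 = 32 ≡ 1, so λ ≡ 18·4 ≡ 10.
  x = λ² - 5 - 5 = 100 - 10 ≡ 28; y = λ·(5 - 28) - 4 ≡ 14. → (28, 14)
3G: (28, 14) + (5, 4). λ = (4 - 14)/(5 - 28) ≡ 21/8 mod 31. 8⁻¹ ≡ 4 (mod 31) since 8·4 = 32 ≡ 1, so λ ≡ 22.
  x = λ² - 28 - 5 = 484 - 33 ≡ 17; y = λ·(28 - 17) - 14 ≡ 11. → (17, 11)
4G: (17, 11) + (5, 4). λ = (4 - 11)/(5 - 17) ≡ 24/19 mod 31. 19⁻¹ ≡ 18 (mod 31), so λ ≡ 29.
  x = λ² - 17 - 5 = 841 - 22 ≡ 13; y = λ·(17 - 13) - 11 ≡ 12. → (13, 12)
4G = (13, 12).
Finally 4G + H:
(13, 12) + (2, 15). λ = (15 - 12)/(2 - 13) ≡ 3/20 mod 31. 20⁻¹ ≡ 14 (mod 31) since 20·14 = 280 ≡ 1, so λ ≡ 11.
  x = λ² - 13 - 2 = 121 - 15 ≡ 13; y = λ·(13 - 13) - 12 ≡ 19. → (13, 19)

(13, 19)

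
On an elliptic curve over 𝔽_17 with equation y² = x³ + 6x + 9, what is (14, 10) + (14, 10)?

(8, 5)

tangent at (14, 10): λ = (3·14² + 6)/(2·10) ≡ 16/3. 3⁻¹ ≡ 6 (mod 17) since 3·6 = 18 ≡ 1, so λ ≡ 16·6 ≡ 11.
  x = λ² - 14 - 14 = 121 - 28 ≡ 8; y = λ·(14 - 8) - 10 ≡ 5. → (8, 5)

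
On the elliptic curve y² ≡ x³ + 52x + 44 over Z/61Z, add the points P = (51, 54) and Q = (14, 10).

(51, 54) + (14, 10). λ = (10 - 54)/(14 - 51) ≡ 17/24 mod 61. 24⁻¹ ≡ 28 (mod 61), so λ ≡ 49.
  x = λ² - 51 - 14 = 2401 - 65 ≡ 18; y = λ·(51 - 18) - 54 ≡ 38. → (18, 38)

(18, 38)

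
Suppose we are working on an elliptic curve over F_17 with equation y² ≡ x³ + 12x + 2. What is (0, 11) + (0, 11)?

tangent at (0, 11): λ = (3·0² + 12)/(2·11) ≡ 12/5. 5⁻¹ ≡ 7 (mod 17), so λ ≡ 12·7 ≡ 16.
  x = λ² - 0 - 0 = 256 - 0 ≡ 1; y = λ·(0 - 1) - 11 ≡ 7. → (1, 7)

(1, 7)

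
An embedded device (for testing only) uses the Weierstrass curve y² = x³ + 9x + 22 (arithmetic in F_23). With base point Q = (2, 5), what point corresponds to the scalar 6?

(5, 10)

Double-and-add on 6 = (110)₂. Start with Q = (2, 5) for the leading 1-bit.
double: tangent at (2, 5): λ = (3·2² + 9)/(2·5) ≡ 21/10. 10⁻¹ ≡ 7 (mod 23) since 10·7 = 70 ≡ 1, so λ ≡ 21·7 ≡ 9.
  x = λ² - 2 - 2 = 81 - 4 ≡ 8; y = λ·(2 - 8) - 5 ≡ 10. → (8, 10)
add Q: (8, 10) + (2, 5). λ = (5 - 10)/(2 - 8) ≡ 18/17 mod 23. 17⁻¹ ≡ 19 (mod 23), so λ ≡ 20.
  x = λ² - 8 - 2 = 400 - 10 ≡ 22; y = λ·(8 - 22) - 10 ≡ 9. → (22, 9)
double: tangent at (22, 9): λ = (3·22² + 9)/(2·9) ≡ 12/18. 18⁻¹ ≡ 9 (mod 23) since 18·9 = 162 ≡ 1, so λ ≡ 12·9 ≡ 16.
  x = λ² - 22 - 22 = 256 - 44 ≡ 5; y = λ·(22 - 5) - 9 ≡ 10. → (5, 10)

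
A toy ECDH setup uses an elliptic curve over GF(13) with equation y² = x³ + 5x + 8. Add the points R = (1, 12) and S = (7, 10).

(1, 12) + (7, 10). λ = (10 - 12)/(7 - 1) ≡ 11/6 mod 13. 6⁻¹ ≡ 11 (mod 13), so λ ≡ 4.
  x = λ² - 1 - 7 = 16 - 8 ≡ 8; y = λ·(1 - 8) - 12 ≡ 12. → (8, 12)

(8, 12)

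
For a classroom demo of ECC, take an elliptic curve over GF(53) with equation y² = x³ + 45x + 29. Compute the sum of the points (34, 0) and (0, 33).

(34, 0) + (0, 33). λ = (33 - 0)/(0 - 34) ≡ 33/19 mod 53. 19⁻¹ ≡ 14 (mod 53) since 19·14 = 266 ≡ 1, so λ ≡ 38.
  x = λ² - 34 - 0 = 1444 - 34 ≡ 32; y = λ·(34 - 32) - 0 ≡ 23. → (32, 23)

(32, 23)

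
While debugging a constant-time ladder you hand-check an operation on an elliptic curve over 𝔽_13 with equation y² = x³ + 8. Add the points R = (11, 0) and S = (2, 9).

(1, 3)

(11, 0) + (2, 9). λ = (9 - 0)/(2 - 11) ≡ 9/4 mod 13. 4⁻¹ ≡ 10 (mod 13), so λ ≡ 12.
  x = λ² - 11 - 2 = 144 - 13 ≡ 1; y = λ·(11 - 1) - 0 ≡ 3. → (1, 3)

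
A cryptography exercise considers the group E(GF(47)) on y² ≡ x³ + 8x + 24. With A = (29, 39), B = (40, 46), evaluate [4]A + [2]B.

(16, 21)

First 4A:
Repeated addition: build up to 4A.
2A: tangent at (29, 39): λ = (3·29² + 8)/(2·39) ≡ 40/31. 31⁻¹ ≡ 44 (mod 47), so λ ≡ 40·44 ≡ 21.
  x = λ² - 29 - 29 = 441 - 58 ≡ 7; y = λ·(29 - 7) - 39 ≡ 0. → (7, 0)
3A: (7, 0) + (29, 39). λ = (39 - 0)/(29 - 7) ≡ 39/22 mod 47. 22⁻¹ ≡ 15 (mod 47), so λ ≡ 21.
  x = λ² - 7 - 29 = 441 - 36 ≡ 29; y = λ·(7 - 29) - 0 ≡ 8. → (29, 8)
4A: (29, 8) + (29, 39): same x and y₁ ≡ -y₂, so the sum is O.
4A = O.
Next 2B:
Repeated addition: build up to 2B.
2B: tangent at (40, 46): λ = (3·40² + 8)/(2·46) ≡ 14/45. 45⁻¹ ≡ 23 (mod 47) since 45·23 = 1035 ≡ 1, so λ ≡ 14·23 ≡ 40.
  x = λ² - 40 - 40 = 1600 - 80 ≡ 16; y = λ·(40 - 16) - 46 ≡ 21. → (16, 21)
2B = (16, 21).
Finally 4A + 2B:
O + (16, 21) = (16, 21) (identity).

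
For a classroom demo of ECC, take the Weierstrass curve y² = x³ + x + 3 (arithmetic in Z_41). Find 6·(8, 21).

(23, 37)

Write G = (8, 21).
Repeated addition: build up to 6G.
2G: tangent at (8, 21): λ = (3·8² + 1)/(2·21) ≡ 29/1. 1⁻¹ ≡ 1 (mod 41), so λ ≡ 29·1 ≡ 29.
  x = λ² - 8 - 8 = 841 - 16 ≡ 5; y = λ·(8 - 5) - 21 ≡ 25. → (5, 25)
3G: (5, 25) + (8, 21). λ = (21 - 25)/(8 - 5) ≡ 37/3 mod 41. 3⁻¹ ≡ 14 (mod 41) since 3·14 = 42 ≡ 1, so λ ≡ 26.
  x = λ² - 5 - 8 = 676 - 13 ≡ 7; y = λ·(5 - 7) - 25 ≡ 5. → (7, 5)
4G: (7, 5) + (8, 21). λ = (21 - 5)/(8 - 7) ≡ 16/1 mod 41. 1⁻¹ ≡ 1 (mod 41) since 1·1 = 1 ≡ 1, so λ ≡ 16.
  x = λ² - 7 - 8 = 256 - 15 ≡ 36; y = λ·(7 - 36) - 5 ≡ 23. → (36, 23)
5G: (36, 23) + (8, 21). λ = (21 - 23)/(8 - 36) ≡ 39/13 mod 41. 13⁻¹ ≡ 19 (mod 41), so λ ≡ 3.
  x = λ² - 36 - 8 = 9 - 44 ≡ 6; y = λ·(36 - 6) - 23 ≡ 26. → (6, 26)
6G: (6, 26) + (8, 21). λ = (21 - 26)/(8 - 6) ≡ 36/2 mod 41. 2⁻¹ ≡ 21 (mod 41), so λ ≡ 18.
  x = λ² - 6 - 8 = 324 - 14 ≡ 23; y = λ·(6 - 23) - 26 ≡ 37. → (23, 37)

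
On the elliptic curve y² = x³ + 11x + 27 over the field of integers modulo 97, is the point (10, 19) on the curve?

y² = 19² ≡ 70; x³ + 11x + 27 = 1137 ≡ 70 (mod 97). 70 = 70.

yes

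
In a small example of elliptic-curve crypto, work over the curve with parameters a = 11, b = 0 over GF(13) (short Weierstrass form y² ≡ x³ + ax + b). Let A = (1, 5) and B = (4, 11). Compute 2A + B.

First 2A:
Repeated addition: build up to 2A.
2A: tangent at (1, 5): λ = (3·1² + 11)/(2·5) ≡ 1/10. 10⁻¹ ≡ 4 (mod 13), so λ ≡ 1·4 ≡ 4.
  x = λ² - 1 - 1 = 16 - 2 ≡ 1; y = λ·(1 - 1) - 5 ≡ 8. → (1, 8)
2A = (1, 8).
Finally 2A + B:
(1, 8) + (4, 11). λ = (11 - 8)/(4 - 1) ≡ 3/3 mod 13. 3⁻¹ ≡ 9 (mod 13), so λ ≡ 1.
  x = λ² - 1 - 4 = 1 - 5 ≡ 9; y = λ·(1 - 9) - 8 ≡ 10. → (9, 10)

(9, 10)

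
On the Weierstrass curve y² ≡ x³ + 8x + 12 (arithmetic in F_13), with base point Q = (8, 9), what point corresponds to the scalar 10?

Repeated addition: build up to 10Q.
2Q: tangent at (8, 9): λ = (3·8² + 8)/(2·9) ≡ 5/5. 5⁻¹ ≡ 8 (mod 13) since 5·8 = 40 ≡ 1, so λ ≡ 5·8 ≡ 1.
  x = λ² - 8 - 8 = 1 - 16 ≡ 11; y = λ·(8 - 11) - 9 ≡ 1. → (11, 1)
3Q: (11, 1) + (8, 9). λ = (9 - 1)/(8 - 11) ≡ 8/10 mod 13. 10⁻¹ ≡ 4 (mod 13), so λ ≡ 6.
  x = λ² - 11 - 8 = 36 - 19 ≡ 4; y = λ·(11 - 4) - 1 ≡ 2. → (4, 2)
4Q: (4, 2) + (8, 9). λ = (9 - 2)/(8 - 4) ≡ 7/4 mod 13. 4⁻¹ ≡ 10 (mod 13), so λ ≡ 5.
  x = λ² - 4 - 8 = 25 - 12 ≡ 0; y = λ·(4 - 0) - 2 ≡ 5. → (0, 5)
5Q: (0, 5) + (8, 9). λ = (9 - 5)/(8 - 0) ≡ 4/8 mod 13. 8⁻¹ ≡ 5 (mod 13), so λ ≡ 7.
  x = λ² - 0 - 8 = 49 - 8 ≡ 2; y = λ·(0 - 2) - 5 ≡ 7. → (2, 7)
6Q: (2, 7) + (8, 9). λ = (9 - 7)/(8 - 2) ≡ 2/6 mod 13. 6⁻¹ ≡ 11 (mod 13) since 6·11 = 66 ≡ 1, so λ ≡ 9.
  x = λ² - 2 - 8 = 81 - 10 ≡ 6; y = λ·(2 - 6) - 7 ≡ 9. → (6, 9)
7Q: (6, 9) + (8, 9). λ = (9 - 9)/(8 - 6) ≡ 0/2 mod 13. 2⁻¹ ≡ 7 (mod 13), so λ ≡ 0.
  x = λ² - 6 - 8 = 0 - 14 ≡ 12; y = λ·(6 - 12) - 9 ≡ 4. → (12, 4)
8Q: (12, 4) + (8, 9). λ = (9 - 4)/(8 - 12) ≡ 5/9 mod 13. 9⁻¹ ≡ 3 (mod 13), so λ ≡ 2.
  x = λ² - 12 - 8 = 4 - 20 ≡ 10; y = λ·(12 - 10) - 4 ≡ 0. → (10, 0)
9Q: (10, 0) + (8, 9). λ = (9 - 0)/(8 - 10) ≡ 9/11 mod 13. 11⁻¹ ≡ 6 (mod 13), so λ ≡ 2.
  x = λ² - 10 - 8 = 4 - 18 ≡ 12; y = λ·(10 - 12) - 0 ≡ 9. → (12, 9)
10Q: (12, 9) + (8, 9). λ = (9 - 9)/(8 - 12) ≡ 0/9 mod 13. 9⁻¹ ≡ 3 (mod 13), so λ ≡ 0.
  x = λ² - 12 - 8 = 0 - 20 ≡ 6; y = λ·(12 - 6) - 9 ≡ 4. → (6, 4)

(6, 4)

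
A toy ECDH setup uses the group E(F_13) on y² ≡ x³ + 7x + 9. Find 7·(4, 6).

(4, 6)

Write Q = (4, 6).
Double-and-add on 7 = (111)₂. Start with Q = (4, 6) for the leading 1-bit.
double: tangent at (4, 6): λ = (3·4² + 7)/(2·6) ≡ 3/12. 12⁻¹ ≡ 12 (mod 13) since 12·12 = 144 ≡ 1, so λ ≡ 3·12 ≡ 10.
  x = λ² - 4 - 4 = 100 - 8 ≡ 1; y = λ·(4 - 1) - 6 ≡ 11. → (1, 11)
add Q: (1, 11) + (4, 6). λ = (6 - 11)/(4 - 1) ≡ 8/3 mod 13. 3⁻¹ ≡ 9 (mod 13), so λ ≡ 7.
  x = λ² - 1 - 4 = 49 - 5 ≡ 5; y = λ·(1 - 5) - 11 ≡ 0. → (5, 0)
double: (5, 0) + (5, 0): same x and y₁ ≡ -y₂, so the sum is O.
add Q: O + (4, 6) = (4, 6) (identity).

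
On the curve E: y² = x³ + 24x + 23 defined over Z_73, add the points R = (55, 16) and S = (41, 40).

(44, 59)

(55, 16) + (41, 40). λ = (40 - 16)/(41 - 55) ≡ 24/59 mod 73. 59⁻¹ ≡ 26 (mod 73) since 59·26 = 1534 ≡ 1, so λ ≡ 40.
  x = λ² - 55 - 41 = 1600 - 96 ≡ 44; y = λ·(55 - 44) - 16 ≡ 59. → (44, 59)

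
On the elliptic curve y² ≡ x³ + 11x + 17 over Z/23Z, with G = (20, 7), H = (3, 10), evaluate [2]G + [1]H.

(3, 13)

First 2G:
Repeated addition: build up to 2G.
2G: tangent at (20, 7): λ = (3·20² + 11)/(2·7) ≡ 15/14. 14⁻¹ ≡ 5 (mod 23), so λ ≡ 15·5 ≡ 6.
  x = λ² - 20 - 20 = 36 - 40 ≡ 19; y = λ·(20 - 19) - 7 ≡ 22. → (19, 22)
2G = (19, 22).
Finally 2G + H:
(19, 22) + (3, 10). λ = (10 - 22)/(3 - 19) ≡ 11/7 mod 23. 7⁻¹ ≡ 10 (mod 23), so λ ≡ 18.
  x = λ² - 19 - 3 = 324 - 22 ≡ 3; y = λ·(19 - 3) - 22 ≡ 13. → (3, 13)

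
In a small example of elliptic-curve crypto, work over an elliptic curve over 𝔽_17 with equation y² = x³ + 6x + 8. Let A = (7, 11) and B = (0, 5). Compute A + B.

(7, 11) + (0, 5). λ = (5 - 11)/(0 - 7) ≡ 11/10 mod 17. 10⁻¹ ≡ 12 (mod 17) since 10·12 = 120 ≡ 1, so λ ≡ 13.
  x = λ² - 7 - 0 = 169 - 7 ≡ 9; y = λ·(7 - 9) - 11 ≡ 14. → (9, 14)

(9, 14)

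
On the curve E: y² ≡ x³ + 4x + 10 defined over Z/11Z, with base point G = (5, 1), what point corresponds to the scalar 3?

Repeated addition: build up to 3G.
2G: tangent at (5, 1): λ = (3·5² + 4)/(2·1) ≡ 2/2. 2⁻¹ ≡ 6 (mod 11) since 2·6 = 12 ≡ 1, so λ ≡ 2·6 ≡ 1.
  x = λ² - 5 - 5 = 1 - 10 ≡ 2; y = λ·(5 - 2) - 1 ≡ 2. → (2, 2)
3G: (2, 2) + (5, 1). λ = (1 - 2)/(5 - 2) ≡ 10/3 mod 11. 3⁻¹ ≡ 4 (mod 11), so λ ≡ 7.
  x = λ² - 2 - 5 = 49 - 7 ≡ 9; y = λ·(2 - 9) - 2 ≡ 4. → (9, 4)

(9, 4)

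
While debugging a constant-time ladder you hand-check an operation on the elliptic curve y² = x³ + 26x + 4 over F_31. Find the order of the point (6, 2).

2P: tangent at (6, 2): λ = (3·6² + 26)/(2·2) ≡ 10/4. 4⁻¹ ≡ 8 (mod 31), so λ ≡ 10·8 ≡ 18.
  x = λ² - 6 - 6 = 324 - 12 ≡ 2; y = λ·(6 - 2) - 2 ≡ 8. → (2, 8)
3P: (2, 8) + (6, 2). λ = (2 - 8)/(6 - 2) ≡ 25/4 mod 31. 4⁻¹ ≡ 8 (mod 31), so λ ≡ 14.
  x = λ² - 2 - 6 = 196 - 8 ≡ 2; y = λ·(2 - 2) - 8 ≡ 23. → (2, 23)
4P: (2, 23) + (6, 2). λ = (2 - 23)/(6 - 2) ≡ 10/4 mod 31. 4⁻¹ ≡ 8 (mod 31) since 4·8 = 32 ≡ 1, so λ ≡ 18.
  x = λ² - 2 - 6 = 324 - 8 ≡ 6; y = λ·(2 - 6) - 23 ≡ 29. → (6, 29)
5P: (6, 29) + (6, 2): same x and y₁ ≡ -y₂, so the sum is the point at infinity.
5P = the point at infinity, so the order is 5.

5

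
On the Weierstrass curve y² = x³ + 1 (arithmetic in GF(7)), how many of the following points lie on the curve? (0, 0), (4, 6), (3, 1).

0

(0, 0): 0² ≡ 0, rhs ≡ 1 → off.
(4, 6): 6² ≡ 1, rhs ≡ 2 → off.
(3, 1): 1² ≡ 1, rhs ≡ 0 → off.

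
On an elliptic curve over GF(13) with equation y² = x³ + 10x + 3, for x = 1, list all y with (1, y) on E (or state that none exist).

1, 12

x³ + 10x + 3 = 14 ≡ 1 (mod 13).
Square roots of 1 mod 13: 1 and 12 (since 1² = 1 ≡ 1).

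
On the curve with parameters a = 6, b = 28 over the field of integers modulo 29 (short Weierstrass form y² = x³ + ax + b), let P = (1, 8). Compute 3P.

(7, 23)

Repeated addition: build up to 3P.
2P: tangent at (1, 8): λ = (3·1² + 6)/(2·8) ≡ 9/16. 16⁻¹ ≡ 20 (mod 29), so λ ≡ 9·20 ≡ 6.
  x = λ² - 1 - 1 = 36 - 2 ≡ 5; y = λ·(1 - 5) - 8 ≡ 26. → (5, 26)
3P: (5, 26) + (1, 8). λ = (8 - 26)/(1 - 5) ≡ 11/25 mod 29. 25⁻¹ ≡ 7 (mod 29) since 25·7 = 175 ≡ 1, so λ ≡ 19.
  x = λ² - 5 - 1 = 361 - 6 ≡ 7; y = λ·(5 - 7) - 26 ≡ 23. → (7, 23)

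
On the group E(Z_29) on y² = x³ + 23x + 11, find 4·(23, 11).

Write G = (23, 11).
Double-and-add on 4 = (100)₂. Start with G = (23, 11) for the leading 1-bit.
double: tangent at (23, 11): λ = (3·23² + 23)/(2·11) ≡ 15/22. 22⁻¹ ≡ 4 (mod 29), so λ ≡ 15·4 ≡ 2.
  x = λ² - 23 - 23 = 4 - 46 ≡ 16; y = λ·(23 - 16) - 11 ≡ 3. → (16, 3)
double: tangent at (16, 3): λ = (3·16² + 23)/(2·3) ≡ 8/6. 6⁻¹ ≡ 5 (mod 29), so λ ≡ 8·5 ≡ 11.
  x = λ² - 16 - 16 = 121 - 32 ≡ 2; y = λ·(16 - 2) - 3 ≡ 6. → (2, 6)

(2, 6)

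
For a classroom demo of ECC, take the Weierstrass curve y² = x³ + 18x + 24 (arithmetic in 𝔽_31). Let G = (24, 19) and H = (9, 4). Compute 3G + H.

(25, 14)

First 3G:
Repeated addition: build up to 3G.
2G: tangent at (24, 19): λ = (3·24² + 18)/(2·19) ≡ 10/7. 7⁻¹ ≡ 9 (mod 31), so λ ≡ 10·9 ≡ 28.
  x = λ² - 24 - 24 = 784 - 48 ≡ 23; y = λ·(24 - 23) - 19 ≡ 9. → (23, 9)
3G: (23, 9) + (24, 19). λ = (19 - 9)/(24 - 23) ≡ 10/1 mod 31. 1⁻¹ ≡ 1 (mod 31), so λ ≡ 10.
  x = λ² - 23 - 24 = 100 - 47 ≡ 22; y = λ·(23 - 22) - 9 ≡ 1. → (22, 1)
3G = (22, 1).
Finally 3G + H:
(22, 1) + (9, 4). λ = (4 - 1)/(9 - 22) ≡ 3/18 mod 31. 18⁻¹ ≡ 19 (mod 31), so λ ≡ 26.
  x = λ² - 22 - 9 = 676 - 31 ≡ 25; y = λ·(22 - 25) - 1 ≡ 14. → (25, 14)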